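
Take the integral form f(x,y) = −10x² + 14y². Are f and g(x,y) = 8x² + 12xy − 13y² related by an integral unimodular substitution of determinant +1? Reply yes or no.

D₁ = 560, D₂ = 560
river cycle of f (length 2): (-10, 20, 4), (4, 20, -10)
river cycle of g (length 6): (-13, 14, 7), (7, 14, -13), (-13, 12, 8), (8, 20, -5), (-5, 20, 8), (8, 12, -13)
cycles differ ⇒ inequivalent

no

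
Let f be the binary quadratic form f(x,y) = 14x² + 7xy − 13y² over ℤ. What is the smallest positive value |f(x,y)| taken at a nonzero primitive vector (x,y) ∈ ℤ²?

river: ρ → (-13,19,8)
river: ρ → (8,13,-19)
river: ρ → (-19,25,2)
river: ρ → (2,27,-6)
river: ρ → (-6,21,14)
river: ρ → (14,7,-13)
closes: descent 0, river 6
min |a| on river = 2

2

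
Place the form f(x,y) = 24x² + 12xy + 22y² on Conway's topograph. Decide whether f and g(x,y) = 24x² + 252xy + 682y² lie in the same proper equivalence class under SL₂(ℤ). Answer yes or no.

D₁ = -1968, D₂ = -1968
f: flip: (24,12,22)→(22,-12,24)
f: reduced (well bottom): (22,-12,24) with a≤c, −a<b≤a
g: translate: b→12 (≡252 mod 48), so (24,252,682)→(24,12,22)
g: flip: (24,12,22)→(22,-12,24)
g: reduced (well bottom): (22,-12,24) with a≤c, −a<b≤a
reduced forms (22, -12, 24) vs (22, -12, 24) ⇒ equivalent

yes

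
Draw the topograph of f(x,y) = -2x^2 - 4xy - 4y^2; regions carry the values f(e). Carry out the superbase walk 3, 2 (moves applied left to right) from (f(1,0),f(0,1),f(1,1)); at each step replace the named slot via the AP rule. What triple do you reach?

start (-2,-4,-10) = (f(1,0),f(0,1),f(1,1))
replace slot 3: 2·((-2)+(-4)) − (-10) = -2 → (-2,-4,-2)
replace slot 2: 2·((-2)+(-2)) − (-4) = -4 → (-2,-4,-2)

-2,-4,-2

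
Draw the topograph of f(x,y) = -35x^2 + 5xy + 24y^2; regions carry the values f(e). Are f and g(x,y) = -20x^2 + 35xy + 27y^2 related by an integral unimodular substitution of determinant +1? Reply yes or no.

D₁ = 3385, D₂ = 3385
river cycle of f (length 78): (24, 43, -16), (-16, 53, 9), (9, 55, -10), (-10, 45, 34), (34, 23, -21), (-21, 19, 36), (36, 53, -4), (-4, 51, 49), (49, 47, -6), (-6, 49, 41), … (68 more)
river cycle of g (length 82): (27, 19, -28), (-28, 37, 18), (18, 35, -30), (-30, 25, 23), (23, 21, -32), (-32, 43, 12), (12, 53, -12), (-12, 43, 32), (32, 21, -23), (-23, 25, 30), … (72 more)
cycles differ ⇒ inequivalent

no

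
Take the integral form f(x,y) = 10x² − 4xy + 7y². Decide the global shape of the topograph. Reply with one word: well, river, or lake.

D = b²−4ac = (-4)² − 4·10·7 = -264
D < 0 ⇒ definite ⇒ every region one sign ⇒ single well

well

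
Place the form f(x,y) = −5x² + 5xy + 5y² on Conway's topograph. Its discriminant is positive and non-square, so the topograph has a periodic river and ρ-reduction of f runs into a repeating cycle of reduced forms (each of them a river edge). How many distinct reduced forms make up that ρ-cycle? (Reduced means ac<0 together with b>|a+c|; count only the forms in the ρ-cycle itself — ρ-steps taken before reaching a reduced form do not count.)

D = 125, ⌊√D⌋ = 11
river: ρ → (5,5,-5)
river: ρ → (-5,5,5)
ρ-cycle length = 2 (tail of 0 descent steps not counted)

2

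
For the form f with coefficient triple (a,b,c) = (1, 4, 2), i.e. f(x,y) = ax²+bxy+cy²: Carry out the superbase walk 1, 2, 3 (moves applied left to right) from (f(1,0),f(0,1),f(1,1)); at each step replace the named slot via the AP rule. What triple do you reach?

start (1,2,7) = (f(1,0),f(0,1),f(1,1))
replace slot 1: 2·(2+7) − 1 = 17 → (17,2,7)
replace slot 2: 2·(17+7) − 2 = 46 → (17,46,7)
replace slot 3: 2·(17+46) − 7 = 119 → (17,46,119)

17,46,119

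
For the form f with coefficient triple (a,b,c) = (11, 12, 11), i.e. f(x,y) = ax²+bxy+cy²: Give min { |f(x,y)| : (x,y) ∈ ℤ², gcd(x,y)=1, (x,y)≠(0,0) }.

translate: b→-10 (≡12 mod 22), so (11,12,11)→(11,-10,10)
flip: (11,-10,10)→(10,10,11)
reduced (well bottom): (10,10,11) with a≤c, −a<b≤a
well minimum = a = 10

10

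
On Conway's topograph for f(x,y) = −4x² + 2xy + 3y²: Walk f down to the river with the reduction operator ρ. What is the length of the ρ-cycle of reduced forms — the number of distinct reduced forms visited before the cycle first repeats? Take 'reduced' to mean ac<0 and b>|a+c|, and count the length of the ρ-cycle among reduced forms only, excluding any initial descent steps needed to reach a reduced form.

D = 52, ⌊√D⌋ = 7
river: ρ → (3,4,-3)
river: ρ → (-3,2,4)
river: ρ → (4,6,-1)
river: ρ → (-1,6,4)
river: ρ → (4,2,-3)
river: ρ → (-3,4,3)
river: ρ → (3,2,-4)
river: ρ → (-4,6,1)
river: ρ → (1,6,-4)
river: ρ → (-4,2,3)
ρ-cycle length = 10 (tail of 0 descent steps not counted)

10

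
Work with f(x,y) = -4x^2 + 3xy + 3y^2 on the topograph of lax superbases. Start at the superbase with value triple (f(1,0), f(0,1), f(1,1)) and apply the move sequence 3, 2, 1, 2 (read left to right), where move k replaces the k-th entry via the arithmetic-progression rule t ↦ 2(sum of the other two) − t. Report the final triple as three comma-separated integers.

start (-4,3,2) = (f(1,0),f(0,1),f(1,1))
replace slot 3: 2·((-4)+3) − 2 = -4 → (-4,3,-4)
replace slot 2: 2·((-4)+(-4)) − 3 = -19 → (-4,-19,-4)
replace slot 1: 2·((-19)+(-4)) − (-4) = -42 → (-42,-19,-4)
replace slot 2: 2·((-42)+(-4)) − (-19) = -73 → (-42,-73,-4)

-42,-73,-4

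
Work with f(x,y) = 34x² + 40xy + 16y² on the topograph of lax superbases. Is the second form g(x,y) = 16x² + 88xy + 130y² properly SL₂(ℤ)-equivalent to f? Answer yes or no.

D₁ = -576, D₂ = -576
f: translate: b→-28 (≡40 mod 68), so (34,40,16)→(34,-28,10)
f: flip: (34,-28,10)→(10,28,34)
f: translate: b→8 (≡28 mod 20), so (10,28,34)→(10,8,16)
f: reduced (well bottom): (10,8,16) with a≤c, −a<b≤a
g: translate: b→-8 (≡88 mod 32), so (16,88,130)→(16,-8,10)
g: flip: (16,-8,10)→(10,8,16)
g: reduced (well bottom): (10,8,16) with a≤c, −a<b≤a
reduced forms (10, 8, 16) vs (10, 8, 16) ⇒ equivalent

yes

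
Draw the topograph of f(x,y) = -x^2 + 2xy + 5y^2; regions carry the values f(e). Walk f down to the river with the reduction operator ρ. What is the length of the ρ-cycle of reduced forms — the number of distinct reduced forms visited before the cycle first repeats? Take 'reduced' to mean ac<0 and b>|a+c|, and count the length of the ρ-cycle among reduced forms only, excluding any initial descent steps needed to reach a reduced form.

D = 24, ⌊√D⌋ = 4
descent: ρ → (5,-2,-1)
descent: ρ → (-1,4,2)  [lands on river]
river: ρ → (2,4,-1)
ρ-cycle length = 2 (tail of 2 descent steps not counted)

2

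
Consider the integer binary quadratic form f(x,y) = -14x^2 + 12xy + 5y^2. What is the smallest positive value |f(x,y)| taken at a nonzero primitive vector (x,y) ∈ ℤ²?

river: ρ → (5,18,-5)
river: ρ → (-5,12,14)
river: ρ → (14,16,-3)
river: ρ → (-3,20,2)
river: ρ → (2,20,-3)
river: ρ → (-3,16,14)
river: ρ → (14,12,-5)
river: ρ → (-5,18,5)
river: ρ → (5,12,-14)
river: ρ → (-14,16,3)
river: ρ → (3,20,-2)
river: ρ → (-2,20,3)
river: ρ → (3,16,-14)
river: ρ → (-14,12,5)
closes: descent 0, river 14
min |a| on river = 2

2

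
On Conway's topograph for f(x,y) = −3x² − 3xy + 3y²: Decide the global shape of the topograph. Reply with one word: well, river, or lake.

D = b²−4ac = (-3)² − 4·(-3)·3 = 45
D > 0 non-square ⇒ indefinite ⇒ periodic river

river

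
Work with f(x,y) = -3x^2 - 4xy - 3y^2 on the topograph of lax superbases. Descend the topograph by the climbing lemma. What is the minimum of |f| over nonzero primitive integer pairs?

translate: b→-2 (≡4 mod 6), so (3,4,3)→(3,-2,2)
flip: (3,-2,2)→(2,2,3)
reduced (well bottom): (2,2,3) with a≤c, −a<b≤a
well minimum |f| = |-2| = 2 (negative-definite)

2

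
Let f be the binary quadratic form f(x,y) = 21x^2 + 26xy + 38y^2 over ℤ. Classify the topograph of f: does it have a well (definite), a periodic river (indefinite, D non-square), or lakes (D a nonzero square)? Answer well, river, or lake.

D = b²−4ac = 26² − 4·21·38 = -2516
D < 0 ⇒ definite ⇒ every region one sign ⇒ single well

well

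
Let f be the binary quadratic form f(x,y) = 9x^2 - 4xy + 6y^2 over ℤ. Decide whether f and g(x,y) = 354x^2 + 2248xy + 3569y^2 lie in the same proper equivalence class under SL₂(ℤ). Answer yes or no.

D₁ = -200, D₂ = -200
f: flip: (9,-4,6)→(6,4,9)
f: reduced (well bottom): (6,4,9) with a≤c, −a<b≤a
g: translate: b→124 (≡2248 mod 708), so (354,2248,3569)→(354,124,11)
g: flip: (354,124,11)→(11,-124,354)
g: translate: b→8 (≡-124 mod 22), so (11,-124,354)→(11,8,6)
g: flip: (11,8,6)→(6,-8,11)
g: translate: b→4 (≡-8 mod 12), so (6,-8,11)→(6,4,9)
g: reduced (well bottom): (6,4,9) with a≤c, −a<b≤a
reduced forms (6, 4, 9) vs (6, 4, 9) ⇒ equivalent

yes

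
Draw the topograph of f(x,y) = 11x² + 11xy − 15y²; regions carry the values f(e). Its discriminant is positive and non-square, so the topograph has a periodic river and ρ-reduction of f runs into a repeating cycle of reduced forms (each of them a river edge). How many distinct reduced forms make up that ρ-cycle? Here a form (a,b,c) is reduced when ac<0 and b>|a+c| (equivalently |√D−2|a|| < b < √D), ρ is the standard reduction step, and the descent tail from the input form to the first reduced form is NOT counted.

D = 781, ⌊√D⌋ = 27
river: ρ → (-15,19,7)
river: ρ → (7,23,-9)
river: ρ → (-9,13,17)
river: ρ → (17,21,-5)
river: ρ → (-5,19,21)
river: ρ → (21,23,-3)
river: ρ → (-3,25,13)
river: ρ → (13,27,-1)
river: ρ → (-1,27,13)
river: ρ → (13,25,-3)
river: ρ → (-3,23,21)
river: ρ → (21,19,-5)
river: ρ → (-5,21,17)
river: ρ → (17,13,-9)
river: ρ → (-9,23,7)
river: ρ → (7,19,-15)
river: ρ → (-15,11,11)
river: ρ → (11,11,-15)
ρ-cycle length = 18 (tail of 0 descent steps not counted)

18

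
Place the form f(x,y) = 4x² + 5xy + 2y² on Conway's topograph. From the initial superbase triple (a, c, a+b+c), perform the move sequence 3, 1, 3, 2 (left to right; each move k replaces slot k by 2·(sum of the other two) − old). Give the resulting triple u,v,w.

start (4,2,11) = (f(1,0),f(0,1),f(1,1))
replace slot 3: 2·(4+2) − 11 = 1 → (4,2,1)
replace slot 1: 2·(2+1) − 4 = 2 → (2,2,1)
replace slot 3: 2·(2+2) − 1 = 7 → (2,2,7)
replace slot 2: 2·(2+7) − 2 = 16 → (2,16,7)

2,16,7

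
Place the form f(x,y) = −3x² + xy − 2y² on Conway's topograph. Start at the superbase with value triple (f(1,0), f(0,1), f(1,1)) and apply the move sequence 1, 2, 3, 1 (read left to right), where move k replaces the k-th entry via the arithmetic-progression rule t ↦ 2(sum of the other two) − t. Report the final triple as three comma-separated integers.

start (-3,-2,-4) = (f(1,0),f(0,1),f(1,1))
replace slot 1: 2·((-2)+(-4)) − (-3) = -9 → (-9,-2,-4)
replace slot 2: 2·((-9)+(-4)) − (-2) = -24 → (-9,-24,-4)
replace slot 3: 2·((-9)+(-24)) − (-4) = -62 → (-9,-24,-62)
replace slot 1: 2·((-24)+(-62)) − (-9) = -163 → (-163,-24,-62)

-163,-24,-62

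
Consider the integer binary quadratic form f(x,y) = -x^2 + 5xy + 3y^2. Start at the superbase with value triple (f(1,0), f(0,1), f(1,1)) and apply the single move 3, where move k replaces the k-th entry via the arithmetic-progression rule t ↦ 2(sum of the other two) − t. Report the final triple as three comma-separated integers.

start (-1,3,7) = (f(1,0),f(0,1),f(1,1))
replace slot 3: 2·((-1)+3) − 7 = -3 → (-1,3,-3)

-1,3,-3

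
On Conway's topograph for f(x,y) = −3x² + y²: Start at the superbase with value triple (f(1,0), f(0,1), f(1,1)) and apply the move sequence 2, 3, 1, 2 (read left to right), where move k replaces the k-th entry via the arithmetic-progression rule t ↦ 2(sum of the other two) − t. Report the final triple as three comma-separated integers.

start (-3,1,-2) = (f(1,0),f(0,1),f(1,1))
replace slot 2: 2·((-3)+(-2)) − 1 = -11 → (-3,-11,-2)
replace slot 3: 2·((-3)+(-11)) − (-2) = -26 → (-3,-11,-26)
replace slot 1: 2·((-11)+(-26)) − (-3) = -71 → (-71,-11,-26)
replace slot 2: 2·((-71)+(-26)) − (-11) = -183 → (-71,-183,-26)

-71,-183,-26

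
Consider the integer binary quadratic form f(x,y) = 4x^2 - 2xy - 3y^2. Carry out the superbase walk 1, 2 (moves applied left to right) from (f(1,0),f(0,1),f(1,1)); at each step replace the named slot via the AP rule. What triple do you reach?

start (4,-3,-1) = (f(1,0),f(0,1),f(1,1))
replace slot 1: 2·((-3)+(-1)) − 4 = -12 → (-12,-3,-1)
replace slot 2: 2·((-12)+(-1)) − (-3) = -23 → (-12,-23,-1)

-12,-23,-1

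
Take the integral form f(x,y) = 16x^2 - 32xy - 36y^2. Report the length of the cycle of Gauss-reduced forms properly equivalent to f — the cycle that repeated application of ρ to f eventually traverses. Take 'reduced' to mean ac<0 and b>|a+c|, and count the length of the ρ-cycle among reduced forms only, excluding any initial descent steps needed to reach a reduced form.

D = 3328, ⌊√D⌋ = 57
descent: ρ → (-36,32,16)  [lands on river]
river: ρ → (16,32,-36)
river: ρ → (-36,40,12)
river: ρ → (12,56,-4)
river: ρ → (-4,56,12)
river: ρ → (12,40,-36)
ρ-cycle length = 6 (tail of 1 descent step not counted)

6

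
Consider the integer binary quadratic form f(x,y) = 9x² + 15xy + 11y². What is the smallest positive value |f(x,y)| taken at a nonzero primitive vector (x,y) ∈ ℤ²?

translate: b→-3 (≡15 mod 18), so (9,15,11)→(9,-3,5)
flip: (9,-3,5)→(5,3,9)
reduced (well bottom): (5,3,9) with a≤c, −a<b≤a
well minimum = a = 5

5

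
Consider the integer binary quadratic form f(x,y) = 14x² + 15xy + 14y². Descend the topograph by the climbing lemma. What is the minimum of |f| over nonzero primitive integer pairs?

translate: b→-13 (≡15 mod 28), so (14,15,14)→(14,-13,13)
flip: (14,-13,13)→(13,13,14)
reduced (well bottom): (13,13,14) with a≤c, −a<b≤a
well minimum = a = 13

13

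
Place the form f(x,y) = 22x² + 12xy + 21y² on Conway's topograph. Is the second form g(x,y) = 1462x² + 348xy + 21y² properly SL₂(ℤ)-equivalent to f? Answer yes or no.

D₁ = -1704, D₂ = -1704
f: flip: (22,12,21)→(21,-12,22)
f: reduced (well bottom): (21,-12,22) with a≤c, −a<b≤a
g: flip: (1462,348,21)→(21,-348,1462)
g: translate: b→-12 (≡-348 mod 42), so (21,-348,1462)→(21,-12,22)
g: reduced (well bottom): (21,-12,22) with a≤c, −a<b≤a
reduced forms (21, -12, 22) vs (21, -12, 22) ⇒ equivalent

yes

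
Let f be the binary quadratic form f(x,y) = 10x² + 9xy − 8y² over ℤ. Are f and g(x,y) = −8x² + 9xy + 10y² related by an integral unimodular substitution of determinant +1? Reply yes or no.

D₁ = 401, D₂ = 401
river cycle of f (length 10): (-8, 7, 11), (11, 15, -4), (-4, 17, 7), (7, 11, -10), (-10, 9, 8), (8, 7, -11), (-11, 15, 4), (4, 17, -7), (-7, 11, 10), (10, 9, -8)
river cycle of g (length 10): (10, 11, -7), (-7, 17, 4), (4, 15, -11), (-11, 7, 8), (8, 9, -10), (-10, 11, 7), (7, 17, -4), (-4, 15, 11), (11, 7, -8), (-8, 9, 10)
cycles differ ⇒ inequivalent

no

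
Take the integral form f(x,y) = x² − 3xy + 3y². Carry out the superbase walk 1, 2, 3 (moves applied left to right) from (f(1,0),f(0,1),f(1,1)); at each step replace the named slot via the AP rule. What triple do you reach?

start (1,3,1) = (f(1,0),f(0,1),f(1,1))
replace slot 1: 2·(3+1) − 1 = 7 → (7,3,1)
replace slot 2: 2·(7+1) − 3 = 13 → (7,13,1)
replace slot 3: 2·(7+13) − 1 = 39 → (7,13,39)

7,13,39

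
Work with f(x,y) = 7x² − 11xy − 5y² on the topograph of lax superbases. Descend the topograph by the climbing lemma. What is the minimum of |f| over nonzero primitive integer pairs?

descent: ρ → (-5,11,7)  [lands on river]
river: ρ → (7,3,-9)
river: ρ → (-9,15,1)
river: ρ → (1,15,-9)
river: ρ → (-9,3,7)
river: ρ → (7,11,-5)
river: ρ → (-5,9,9)
river: ρ → (9,9,-5)
closes: descent 1, river 8
min |a| on river = 1

1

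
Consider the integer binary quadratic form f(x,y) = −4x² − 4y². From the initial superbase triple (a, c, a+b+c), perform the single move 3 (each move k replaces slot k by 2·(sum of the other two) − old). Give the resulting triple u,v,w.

start (-4,-4,-8) = (f(1,0),f(0,1),f(1,1))
replace slot 3: 2·((-4)+(-4)) − (-8) = -8 → (-4,-4,-8)

-4,-4,-8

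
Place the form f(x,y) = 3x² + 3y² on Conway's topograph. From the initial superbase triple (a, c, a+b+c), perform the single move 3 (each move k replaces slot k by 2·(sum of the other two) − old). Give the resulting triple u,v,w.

start (3,3,6) = (f(1,0),f(0,1),f(1,1))
replace slot 3: 2·(3+3) − 6 = 6 → (3,3,6)

3,3,6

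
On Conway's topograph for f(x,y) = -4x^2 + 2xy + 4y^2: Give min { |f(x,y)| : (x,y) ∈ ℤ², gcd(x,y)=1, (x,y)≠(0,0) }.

river: ρ → (4,6,-2)
river: ρ → (-2,6,4)
river: ρ → (4,2,-4)
river: ρ → (-4,6,2)
river: ρ → (2,6,-4)
river: ρ → (-4,2,4)
closes: descent 0, river 6
min |a| on river = 2

2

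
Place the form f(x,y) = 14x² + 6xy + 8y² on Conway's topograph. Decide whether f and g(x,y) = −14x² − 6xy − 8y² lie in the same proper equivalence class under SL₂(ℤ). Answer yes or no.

D₁ = -412, D₂ = -412
f: flip: (14,6,8)→(8,-6,14)
f: reduced (well bottom): (8,-6,14) with a≤c, −a<b≤a
g is negative-definite; reduce −g:
−g: flip: (14,6,8)→(8,-6,14)
−g: reduced (well bottom): (8,-6,14) with a≤c, −a<b≤a
flip sign back: reduced form of g is (-8,6,-14)
reduced forms (8, -6, 14) vs (-8, 6, -14) ⇒ inequivalent

no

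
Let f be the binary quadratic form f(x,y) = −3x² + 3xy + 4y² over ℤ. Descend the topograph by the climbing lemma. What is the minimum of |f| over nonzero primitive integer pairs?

river: ρ → (4,5,-2)
river: ρ → (-2,7,1)
river: ρ → (1,7,-2)
river: ρ → (-2,5,4)
river: ρ → (4,3,-3)
river: ρ → (-3,3,4)
closes: descent 0, river 6
min |a| on river = 1

1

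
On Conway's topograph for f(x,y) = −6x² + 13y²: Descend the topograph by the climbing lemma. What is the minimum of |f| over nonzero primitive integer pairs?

descent: ρ → (13,0,-6)
descent: ρ → (-6,12,7)  [lands on river]
river: ρ → (7,16,-2)
river: ρ → (-2,16,7)
river: ρ → (7,12,-6)
closes: descent 2, river 4
min |a| on river = 2

2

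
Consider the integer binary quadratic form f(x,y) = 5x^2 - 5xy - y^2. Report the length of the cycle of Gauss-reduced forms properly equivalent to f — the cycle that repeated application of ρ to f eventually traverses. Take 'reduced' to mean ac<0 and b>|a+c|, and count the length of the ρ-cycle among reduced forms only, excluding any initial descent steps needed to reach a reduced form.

D = 45, ⌊√D⌋ = 6
descent: ρ → (-1,5,5)  [lands on river]
river: ρ → (5,5,-1)
ρ-cycle length = 2 (tail of 1 descent step not counted)

2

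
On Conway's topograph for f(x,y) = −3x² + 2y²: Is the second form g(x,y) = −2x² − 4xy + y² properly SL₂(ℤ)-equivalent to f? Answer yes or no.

D₁ = 24, D₂ = 24
river cycle of f (length 2): (2, 4, -1), (-1, 4, 2)
river cycle of g (length 2): (1, 4, -2), (-2, 4, 1)
cycles differ ⇒ inequivalent

no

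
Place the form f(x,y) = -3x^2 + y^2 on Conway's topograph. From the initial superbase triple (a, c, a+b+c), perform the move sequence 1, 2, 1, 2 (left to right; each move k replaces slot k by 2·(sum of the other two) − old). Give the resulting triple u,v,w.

start (-3,1,-2) = (f(1,0),f(0,1),f(1,1))
replace slot 1: 2·(1+(-2)) − (-3) = 1 → (1,1,-2)
replace slot 2: 2·(1+(-2)) − 1 = -3 → (1,-3,-2)
replace slot 1: 2·((-3)+(-2)) − 1 = -11 → (-11,-3,-2)
replace slot 2: 2·((-11)+(-2)) − (-3) = -23 → (-11,-23,-2)

-11,-23,-2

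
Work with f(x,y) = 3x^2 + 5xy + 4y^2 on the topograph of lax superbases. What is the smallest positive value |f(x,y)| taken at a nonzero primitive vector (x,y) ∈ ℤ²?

translate: b→-1 (≡5 mod 6), so (3,5,4)→(3,-1,2)
flip: (3,-1,2)→(2,1,3)
reduced (well bottom): (2,1,3) with a≤c, −a<b≤a
well minimum = a = 2

2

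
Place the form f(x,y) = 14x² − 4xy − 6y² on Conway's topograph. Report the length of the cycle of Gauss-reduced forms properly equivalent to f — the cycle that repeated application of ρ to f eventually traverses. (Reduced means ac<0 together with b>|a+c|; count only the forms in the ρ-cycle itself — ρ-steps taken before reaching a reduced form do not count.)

D = 352, ⌊√D⌋ = 18
descent: ρ → (-6,16,4)  [lands on river]
river: ρ → (4,16,-6)
river: ρ → (-6,8,12)
river: ρ → (12,16,-2)
river: ρ → (-2,16,12)
river: ρ → (12,8,-6)
ρ-cycle length = 6 (tail of 1 descent step not counted)

6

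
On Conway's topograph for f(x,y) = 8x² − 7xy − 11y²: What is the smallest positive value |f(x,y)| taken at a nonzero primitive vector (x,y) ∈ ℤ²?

descent: ρ → (-11,7,8)  [lands on river]
river: ρ → (8,9,-10)
river: ρ → (-10,11,7)
river: ρ → (7,17,-4)
river: ρ → (-4,15,11)
river: ρ → (11,7,-8)
river: ρ → (-8,9,10)
river: ρ → (10,11,-7)
river: ρ → (-7,17,4)
river: ρ → (4,15,-11)
closes: descent 1, river 10
min |a| on river = 4

4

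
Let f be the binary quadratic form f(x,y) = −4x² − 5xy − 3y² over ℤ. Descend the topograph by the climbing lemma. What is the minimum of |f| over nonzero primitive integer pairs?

translate: b→-3 (≡5 mod 8), so (4,5,3)→(4,-3,2)
flip: (4,-3,2)→(2,3,4)
translate: b→-1 (≡3 mod 4), so (2,3,4)→(2,-1,3)
reduced (well bottom): (2,-1,3) with a≤c, −a<b≤a
well minimum |f| = |-2| = 2 (negative-definite)

2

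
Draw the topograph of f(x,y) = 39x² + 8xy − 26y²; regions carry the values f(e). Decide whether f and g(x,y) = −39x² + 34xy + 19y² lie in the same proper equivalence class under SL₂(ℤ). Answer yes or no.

D₁ = 4120, D₂ = 4120
river cycle of f (length 26): (-26, 44, 21), (21, 40, -30), (-30, 20, 31), (31, 42, -19), (-19, 34, 39), (39, 44, -14), (-14, 40, 45), (45, 50, -9), (-9, 58, 21), (21, 26, -41), … (16 more)
river cycle of g (length 26): (19, 42, -31), (-31, 20, 30), (30, 40, -21), (-21, 44, 26), (26, 60, -5), (-5, 60, 26), (26, 44, -21), (-21, 40, 30), (30, 20, -31), (-31, 42, 19), … (16 more)
cycles differ ⇒ inequivalent

no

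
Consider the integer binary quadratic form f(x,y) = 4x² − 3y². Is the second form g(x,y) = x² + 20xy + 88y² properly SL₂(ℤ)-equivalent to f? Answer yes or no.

D₁ = 48, D₂ = 48
river cycle of f (length 2): (-3, 6, 1), (1, 6, -3)
river cycle of g (length 2): (1, 6, -3), (-3, 6, 1)
cycles coincide ⇒ equivalent

yes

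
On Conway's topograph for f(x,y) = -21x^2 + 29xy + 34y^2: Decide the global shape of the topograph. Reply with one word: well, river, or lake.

D = b²−4ac = 29² − 4·(-21)·34 = 3697
D > 0 non-square ⇒ indefinite ⇒ periodic river

river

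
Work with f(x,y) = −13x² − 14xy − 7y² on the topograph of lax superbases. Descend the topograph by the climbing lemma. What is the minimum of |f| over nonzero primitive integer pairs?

translate: b→-12 (≡14 mod 26), so (13,14,7)→(13,-12,6)
flip: (13,-12,6)→(6,12,13)
translate: b→0 (≡12 mod 12), so (6,12,13)→(6,0,7)
reduced (well bottom): (6,0,7) with a≤c, −a<b≤a
well minimum |f| = |-6| = 6 (negative-definite)

6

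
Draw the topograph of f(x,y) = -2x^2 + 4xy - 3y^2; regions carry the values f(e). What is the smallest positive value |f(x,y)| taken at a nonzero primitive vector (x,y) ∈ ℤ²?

translate: b→0 (≡-4 mod 4), so (2,-4,3)→(2,0,1)
flip: (2,0,1)→(1,0,2)
reduced (well bottom): (1,0,2) with a≤c, −a<b≤a
well minimum |f| = |-1| = 1 (negative-definite)

1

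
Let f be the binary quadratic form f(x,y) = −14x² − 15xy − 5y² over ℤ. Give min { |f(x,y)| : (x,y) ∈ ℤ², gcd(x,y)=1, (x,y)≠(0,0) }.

translate: b→-13 (≡15 mod 28), so (14,15,5)→(14,-13,4)
flip: (14,-13,4)→(4,13,14)
translate: b→-3 (≡13 mod 8), so (4,13,14)→(4,-3,4)
flip: (4,-3,4)→(4,3,4)
reduced (well bottom): (4,3,4) with a≤c, −a<b≤a
well minimum |f| = |-4| = 4 (negative-definite)

4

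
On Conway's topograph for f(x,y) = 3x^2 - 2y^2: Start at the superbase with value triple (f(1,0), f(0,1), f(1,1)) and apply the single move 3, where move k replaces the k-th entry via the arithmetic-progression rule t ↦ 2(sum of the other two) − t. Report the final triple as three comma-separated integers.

start (3,-2,1) = (f(1,0),f(0,1),f(1,1))
replace slot 3: 2·(3+(-2)) − 1 = 1 → (3,-2,1)

3,-2,1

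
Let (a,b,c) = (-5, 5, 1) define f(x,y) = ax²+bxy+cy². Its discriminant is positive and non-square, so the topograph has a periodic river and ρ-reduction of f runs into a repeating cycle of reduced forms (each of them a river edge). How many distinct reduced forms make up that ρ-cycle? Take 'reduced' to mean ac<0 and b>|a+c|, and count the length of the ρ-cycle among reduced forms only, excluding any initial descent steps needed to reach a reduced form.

D = 45, ⌊√D⌋ = 6
river: ρ → (1,5,-5)
river: ρ → (-5,5,1)
ρ-cycle length = 2 (tail of 0 descent steps not counted)

2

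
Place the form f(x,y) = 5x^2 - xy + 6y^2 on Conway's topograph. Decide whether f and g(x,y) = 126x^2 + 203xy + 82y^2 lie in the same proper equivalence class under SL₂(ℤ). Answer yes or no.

D₁ = -119, D₂ = -119
f: reduced (well bottom): (5,-1,6) with a≤c, −a<b≤a
g: translate: b→-49 (≡203 mod 252), so (126,203,82)→(126,-49,5)
g: flip: (126,-49,5)→(5,49,126)
g: translate: b→-1 (≡49 mod 10), so (5,49,126)→(5,-1,6)
g: reduced (well bottom): (5,-1,6) with a≤c, −a<b≤a
reduced forms (5, -1, 6) vs (5, -1, 6) ⇒ equivalent

yes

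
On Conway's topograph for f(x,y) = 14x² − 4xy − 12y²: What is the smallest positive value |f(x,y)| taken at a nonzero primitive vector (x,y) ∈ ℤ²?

descent: ρ → (-12,4,14)  [lands on river]
river: ρ → (14,24,-2)
river: ρ → (-2,24,14)
river: ρ → (14,4,-12)
river: ρ → (-12,20,6)
river: ρ → (6,16,-18)
river: ρ → (-18,20,4)
river: ρ → (4,20,-18)
river: ρ → (-18,16,6)
river: ρ → (6,20,-12)
closes: descent 1, river 10
min |a| on river = 2

2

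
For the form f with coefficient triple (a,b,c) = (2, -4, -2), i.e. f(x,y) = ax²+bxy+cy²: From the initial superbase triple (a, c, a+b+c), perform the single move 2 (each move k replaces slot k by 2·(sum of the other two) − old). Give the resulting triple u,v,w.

start (2,-2,-4) = (f(1,0),f(0,1),f(1,1))
replace slot 2: 2·(2+(-4)) − (-2) = -2 → (2,-2,-4)

2,-2,-4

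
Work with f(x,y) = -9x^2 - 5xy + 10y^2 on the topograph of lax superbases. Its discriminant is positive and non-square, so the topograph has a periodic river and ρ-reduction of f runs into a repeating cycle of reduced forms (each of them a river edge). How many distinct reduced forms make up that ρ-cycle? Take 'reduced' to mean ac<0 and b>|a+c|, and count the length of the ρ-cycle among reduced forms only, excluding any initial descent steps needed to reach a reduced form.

D = 385, ⌊√D⌋ = 19
descent: ρ → (10,5,-9)  [lands on river]
river: ρ → (-9,13,6)
river: ρ → (6,11,-11)
river: ρ → (-11,11,6)
river: ρ → (6,13,-9)
river: ρ → (-9,5,10)
river: ρ → (10,15,-4)
river: ρ → (-4,17,6)
river: ρ → (6,19,-1)
river: ρ → (-1,19,6)
river: ρ → (6,17,-4)
river: ρ → (-4,15,10)
ρ-cycle length = 12 (tail of 1 descent step not counted)

12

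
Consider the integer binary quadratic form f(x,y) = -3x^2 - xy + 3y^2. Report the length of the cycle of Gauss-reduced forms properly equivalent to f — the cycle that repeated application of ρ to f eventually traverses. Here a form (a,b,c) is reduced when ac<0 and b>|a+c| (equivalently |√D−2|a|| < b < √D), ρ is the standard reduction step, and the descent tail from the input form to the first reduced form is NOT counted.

D = 37, ⌊√D⌋ = 6
descent: ρ → (3,1,-3)  [lands on river]
river: ρ → (-3,5,1)
river: ρ → (1,5,-3)
river: ρ → (-3,1,3)
river: ρ → (3,5,-1)
river: ρ → (-1,5,3)
ρ-cycle length = 6 (tail of 1 descent step not counted)

6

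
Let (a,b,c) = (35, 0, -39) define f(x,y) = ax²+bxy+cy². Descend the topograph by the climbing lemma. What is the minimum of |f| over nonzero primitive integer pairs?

descent: ρ → (-39,0,35)
descent: ρ → (35,70,-4)  [lands on river]
river: ρ → (-4,66,69)
river: ρ → (69,72,-1)
river: ρ → (-1,72,69)
river: ρ → (69,66,-4)
river: ρ → (-4,70,35)
closes: descent 2, river 6
min |a| on river = 1

1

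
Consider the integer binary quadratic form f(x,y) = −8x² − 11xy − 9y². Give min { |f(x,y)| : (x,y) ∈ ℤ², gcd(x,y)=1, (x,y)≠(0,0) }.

translate: b→-5 (≡11 mod 16), so (8,11,9)→(8,-5,6)
flip: (8,-5,6)→(6,5,8)
reduced (well bottom): (6,5,8) with a≤c, −a<b≤a
well minimum |f| = |-6| = 6 (negative-definite)

6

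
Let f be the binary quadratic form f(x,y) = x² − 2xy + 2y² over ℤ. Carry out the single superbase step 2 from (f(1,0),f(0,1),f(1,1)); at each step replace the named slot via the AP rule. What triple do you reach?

start (1,2,1) = (f(1,0),f(0,1),f(1,1))
replace slot 2: 2·(1+1) − 2 = 2 → (1,2,1)

1,2,1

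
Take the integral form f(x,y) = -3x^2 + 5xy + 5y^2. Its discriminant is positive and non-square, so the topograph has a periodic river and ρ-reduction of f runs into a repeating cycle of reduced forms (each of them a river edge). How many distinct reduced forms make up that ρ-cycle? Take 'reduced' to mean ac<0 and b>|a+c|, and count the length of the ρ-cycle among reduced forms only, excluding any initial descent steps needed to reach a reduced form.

D = 85, ⌊√D⌋ = 9
river: ρ → (5,5,-3)
river: ρ → (-3,7,3)
river: ρ → (3,5,-5)
river: ρ → (-5,5,3)
river: ρ → (3,7,-3)
river: ρ → (-3,5,5)
ρ-cycle length = 6 (tail of 0 descent steps not counted)

6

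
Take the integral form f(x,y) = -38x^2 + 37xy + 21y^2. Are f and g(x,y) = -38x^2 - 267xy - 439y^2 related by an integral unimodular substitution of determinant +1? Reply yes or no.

D₁ = 4561, D₂ = 4561
river cycle of f (length 214): (21, 47, -28), (-28, 65, 3), (3, 67, -6), (-6, 65, 14), (14, 47, -42), (-42, 37, 19), (19, 39, -40), (-40, 41, 18), (18, 67, -1), (-1, 67, 18), … (204 more)
river cycle of g (length 214): (-38, 37, 21), (21, 47, -28), (-28, 65, 3), (3, 67, -6), (-6, 65, 14), (14, 47, -42), (-42, 37, 19), (19, 39, -40), (-40, 41, 18), (18, 67, -1), … (204 more)
cycles coincide ⇒ equivalent

yes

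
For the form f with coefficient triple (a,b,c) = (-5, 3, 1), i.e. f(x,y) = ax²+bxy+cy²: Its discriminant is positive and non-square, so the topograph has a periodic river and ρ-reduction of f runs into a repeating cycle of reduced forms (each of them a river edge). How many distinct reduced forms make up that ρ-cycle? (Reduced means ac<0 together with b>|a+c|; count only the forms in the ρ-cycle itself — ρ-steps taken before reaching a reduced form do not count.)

D = 29, ⌊√D⌋ = 5
descent: ρ → (1,5,-1)  [lands on river]
river: ρ → (-1,5,1)
ρ-cycle length = 2 (tail of 1 descent step not counted)

2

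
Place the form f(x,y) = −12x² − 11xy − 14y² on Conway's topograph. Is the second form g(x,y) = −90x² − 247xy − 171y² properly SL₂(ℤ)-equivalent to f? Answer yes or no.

D₁ = -551, D₂ = -551
f is negative-definite; reduce −f:
−f: reduced (well bottom): (12,11,14) with a≤c, −a<b≤a
flip sign back: reduced form of f is (-12,-11,-14)
g is negative-definite; reduce −g:
−g: translate: b→67 (≡247 mod 180), so (90,247,171)→(90,67,14)
−g: flip: (90,67,14)→(14,-67,90)
−g: translate: b→-11 (≡-67 mod 28), so (14,-67,90)→(14,-11,12)
−g: flip: (14,-11,12)→(12,11,14)
−g: reduced (well bottom): (12,11,14) with a≤c, −a<b≤a
flip sign back: reduced form of g is (-12,-11,-14)
reduced forms (-12, -11, -14) vs (-12, -11, -14) ⇒ equivalent

yes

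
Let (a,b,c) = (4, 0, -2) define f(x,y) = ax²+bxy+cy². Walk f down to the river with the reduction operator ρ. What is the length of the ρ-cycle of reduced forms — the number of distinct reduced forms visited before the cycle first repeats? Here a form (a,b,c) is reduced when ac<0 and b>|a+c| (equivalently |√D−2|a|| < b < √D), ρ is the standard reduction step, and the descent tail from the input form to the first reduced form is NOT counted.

D = 32, ⌊√D⌋ = 5
descent: ρ → (-2,4,2)  [lands on river]
river: ρ → (2,4,-2)
ρ-cycle length = 2 (tail of 1 descent step not counted)

2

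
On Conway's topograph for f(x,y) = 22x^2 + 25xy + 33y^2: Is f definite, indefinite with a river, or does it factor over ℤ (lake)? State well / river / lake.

D = b²−4ac = 25² − 4·22·33 = -2279
D < 0 ⇒ definite ⇒ every region one sign ⇒ single well

well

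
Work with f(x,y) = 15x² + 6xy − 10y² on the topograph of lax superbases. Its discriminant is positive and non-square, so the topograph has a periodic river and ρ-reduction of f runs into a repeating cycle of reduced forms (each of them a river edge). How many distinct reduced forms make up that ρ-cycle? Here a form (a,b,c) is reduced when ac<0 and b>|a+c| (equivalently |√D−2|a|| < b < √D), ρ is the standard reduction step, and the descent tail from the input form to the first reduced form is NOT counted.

D = 636, ⌊√D⌋ = 25
river: ρ → (-10,14,11)
river: ρ → (11,8,-13)
river: ρ → (-13,18,6)
river: ρ → (6,18,-13)
river: ρ → (-13,8,11)
river: ρ → (11,14,-10)
river: ρ → (-10,6,15)
river: ρ → (15,24,-1)
river: ρ → (-1,24,15)
river: ρ → (15,6,-10)
ρ-cycle length = 10 (tail of 0 descent steps not counted)

10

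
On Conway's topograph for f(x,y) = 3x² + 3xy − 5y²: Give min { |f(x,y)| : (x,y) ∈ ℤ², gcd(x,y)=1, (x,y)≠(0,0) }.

river: ρ → (-5,7,1)
river: ρ → (1,7,-5)
river: ρ → (-5,3,3)
river: ρ → (3,3,-5)
closes: descent 0, river 4
min |a| on river = 1

1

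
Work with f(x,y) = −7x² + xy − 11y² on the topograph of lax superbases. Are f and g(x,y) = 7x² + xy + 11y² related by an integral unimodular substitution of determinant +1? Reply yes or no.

D₁ = -307, D₂ = -307
f is negative-definite; reduce −f:
−f: reduced (well bottom): (7,-1,11) with a≤c, −a<b≤a
flip sign back: reduced form of f is (-7,1,-11)
g: reduced (well bottom): (7,1,11) with a≤c, −a<b≤a
reduced forms (-7, 1, -11) vs (7, 1, 11) ⇒ inequivalent

no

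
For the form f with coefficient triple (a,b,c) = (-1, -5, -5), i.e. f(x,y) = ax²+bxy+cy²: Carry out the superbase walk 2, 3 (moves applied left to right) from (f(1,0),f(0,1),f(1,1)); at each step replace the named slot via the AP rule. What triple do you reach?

start (-1,-5,-11) = (f(1,0),f(0,1),f(1,1))
replace slot 2: 2·((-1)+(-11)) − (-5) = -19 → (-1,-19,-11)
replace slot 3: 2·((-1)+(-19)) − (-11) = -29 → (-1,-19,-29)

-1,-19,-29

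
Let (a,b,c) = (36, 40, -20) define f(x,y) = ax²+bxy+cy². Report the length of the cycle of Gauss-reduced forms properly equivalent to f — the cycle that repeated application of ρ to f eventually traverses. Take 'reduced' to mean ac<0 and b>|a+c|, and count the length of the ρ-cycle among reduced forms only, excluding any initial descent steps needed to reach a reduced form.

D = 4480, ⌊√D⌋ = 66
river: ρ → (-20,40,36)
river: ρ → (36,32,-24)
river: ρ → (-24,64,4)
river: ρ → (4,64,-24)
river: ρ → (-24,32,36)
river: ρ → (36,40,-20)
ρ-cycle length = 6 (tail of 0 descent steps not counted)

6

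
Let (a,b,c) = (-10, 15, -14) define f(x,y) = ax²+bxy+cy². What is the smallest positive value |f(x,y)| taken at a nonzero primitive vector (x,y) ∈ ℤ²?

translate: b→5 (≡-15 mod 20), so (10,-15,14)→(10,5,9)
flip: (10,5,9)→(9,-5,10)
reduced (well bottom): (9,-5,10) with a≤c, −a<b≤a
well minimum |f| = |-9| = 9 (negative-definite)

9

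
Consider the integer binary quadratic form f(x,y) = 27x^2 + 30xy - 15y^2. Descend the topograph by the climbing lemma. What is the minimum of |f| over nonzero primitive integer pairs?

river: ρ → (-15,30,27)
river: ρ → (27,24,-18)
river: ρ → (-18,48,3)
river: ρ → (3,48,-18)
river: ρ → (-18,24,27)
river: ρ → (27,30,-15)
closes: descent 0, river 6
min |a| on river = 3

3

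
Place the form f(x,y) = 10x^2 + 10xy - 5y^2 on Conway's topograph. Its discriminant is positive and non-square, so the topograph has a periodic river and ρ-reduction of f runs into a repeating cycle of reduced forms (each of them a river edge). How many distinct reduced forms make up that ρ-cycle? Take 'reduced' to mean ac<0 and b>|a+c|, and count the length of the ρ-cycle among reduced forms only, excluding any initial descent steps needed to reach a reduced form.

D = 300, ⌊√D⌋ = 17
river: ρ → (-5,10,10)
river: ρ → (10,10,-5)
ρ-cycle length = 2 (tail of 0 descent steps not counted)

2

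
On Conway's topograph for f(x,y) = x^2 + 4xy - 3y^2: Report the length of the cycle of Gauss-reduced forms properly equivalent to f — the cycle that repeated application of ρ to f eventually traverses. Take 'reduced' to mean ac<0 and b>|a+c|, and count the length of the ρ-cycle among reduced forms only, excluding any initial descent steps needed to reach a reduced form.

D = 28, ⌊√D⌋ = 5
river: ρ → (-3,2,2)
river: ρ → (2,2,-3)
river: ρ → (-3,4,1)
river: ρ → (1,4,-3)
ρ-cycle length = 4 (tail of 0 descent steps not counted)

4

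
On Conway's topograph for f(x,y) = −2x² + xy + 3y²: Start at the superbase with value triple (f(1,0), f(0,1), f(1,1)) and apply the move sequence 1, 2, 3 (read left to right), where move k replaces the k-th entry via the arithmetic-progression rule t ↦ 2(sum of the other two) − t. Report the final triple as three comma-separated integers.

start (-2,3,2) = (f(1,0),f(0,1),f(1,1))
replace slot 1: 2·(3+2) − (-2) = 12 → (12,3,2)
replace slot 2: 2·(12+2) − 3 = 25 → (12,25,2)
replace slot 3: 2·(12+25) − 2 = 72 → (12,25,72)

12,25,72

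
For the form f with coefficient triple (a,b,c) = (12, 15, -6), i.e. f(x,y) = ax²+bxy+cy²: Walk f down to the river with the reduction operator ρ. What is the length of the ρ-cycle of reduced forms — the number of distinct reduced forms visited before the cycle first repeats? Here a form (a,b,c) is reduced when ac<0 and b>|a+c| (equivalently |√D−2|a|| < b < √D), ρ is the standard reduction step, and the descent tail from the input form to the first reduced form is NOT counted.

D = 513, ⌊√D⌋ = 22
river: ρ → (-6,21,3)
river: ρ → (3,21,-6)
river: ρ → (-6,15,12)
river: ρ → (12,9,-9)
river: ρ → (-9,9,12)
river: ρ → (12,15,-6)
ρ-cycle length = 6 (tail of 0 descent steps not counted)

6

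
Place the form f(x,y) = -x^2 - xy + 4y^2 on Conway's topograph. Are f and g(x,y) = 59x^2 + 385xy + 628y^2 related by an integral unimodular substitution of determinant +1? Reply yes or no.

D₁ = 17, D₂ = 17
river cycle of f (length 6): (-1, 3, 2), (2, 1, -2), (-2, 3, 1), (1, 3, -2), (-2, 1, 2), (2, 3, -1)
river cycle of g (length 6): (-1, 3, 2), (2, 1, -2), (-2, 3, 1), (1, 3, -2), (-2, 1, 2), (2, 3, -1)
cycles coincide ⇒ equivalent

yes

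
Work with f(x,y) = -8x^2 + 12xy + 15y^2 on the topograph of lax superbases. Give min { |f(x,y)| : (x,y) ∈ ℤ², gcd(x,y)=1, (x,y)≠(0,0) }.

river: ρ → (15,18,-5)
river: ρ → (-5,22,7)
river: ρ → (7,20,-8)
river: ρ → (-8,12,15)
closes: descent 0, river 4
min |a| on river = 5

5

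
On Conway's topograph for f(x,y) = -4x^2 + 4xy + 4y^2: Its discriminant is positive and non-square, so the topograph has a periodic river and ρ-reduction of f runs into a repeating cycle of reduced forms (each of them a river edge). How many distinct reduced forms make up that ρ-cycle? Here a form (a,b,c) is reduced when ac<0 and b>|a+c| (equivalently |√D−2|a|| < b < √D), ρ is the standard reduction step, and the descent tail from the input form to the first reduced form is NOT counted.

D = 80, ⌊√D⌋ = 8
river: ρ → (4,4,-4)
river: ρ → (-4,4,4)
ρ-cycle length = 2 (tail of 0 descent steps not counted)

2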